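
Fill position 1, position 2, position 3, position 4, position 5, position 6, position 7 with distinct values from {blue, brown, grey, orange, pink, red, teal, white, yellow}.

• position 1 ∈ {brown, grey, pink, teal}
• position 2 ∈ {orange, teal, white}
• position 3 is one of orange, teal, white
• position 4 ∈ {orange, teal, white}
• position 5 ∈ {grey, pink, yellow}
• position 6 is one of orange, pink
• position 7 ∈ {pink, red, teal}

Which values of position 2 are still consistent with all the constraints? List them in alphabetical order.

position 2, position 3, position 4 between them cover only {orange, teal, white} — a naked triple. Remove those values from position 1, position 6, position 7.
That leaves position 6 = pink. Remove pink from position 1, position 5, position 7.
position 7's domain is down to {red}, so position 7 = red.
No further eliminations apply; position 2 can still be any of orange, teal, white.

orange, teal, white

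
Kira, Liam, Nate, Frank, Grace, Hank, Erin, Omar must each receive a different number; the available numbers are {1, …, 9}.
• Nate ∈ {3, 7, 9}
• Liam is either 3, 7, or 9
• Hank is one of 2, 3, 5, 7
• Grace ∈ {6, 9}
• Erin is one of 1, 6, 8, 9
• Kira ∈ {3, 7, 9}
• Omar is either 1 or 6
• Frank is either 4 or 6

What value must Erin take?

Kira, Liam, Nate between them cover only {3, 7, 9} — a naked triple. Remove those values from Grace, Hank, Erin.
Grace's domain is down to {6}, so Grace = 6. Eliminate 6 elsewhere: Frank, Erin, Omar.
Omar has just one choice, so Omar = 1. So Erin can't be 1.
So Erin = 8.

8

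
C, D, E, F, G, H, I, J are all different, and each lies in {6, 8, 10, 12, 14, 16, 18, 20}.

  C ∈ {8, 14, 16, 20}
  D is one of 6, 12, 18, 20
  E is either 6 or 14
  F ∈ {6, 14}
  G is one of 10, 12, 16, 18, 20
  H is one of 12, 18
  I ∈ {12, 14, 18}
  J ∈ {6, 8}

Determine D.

Among the 8 variables, 10 fits only G (and all 8 values in {6, 8, 10, 12, 14, 16, 18, 20} must be used), so G = 10.
The 7 still-open variables draw from only 7 values {6, 8, 12, 14, 16, 18, 20}, so each is used; only C can be 16, hence C = 16.
The 6 still-open variables together cover exactly {6, 8, 12, 14, 18, 20} — 6 values for 6 variables — and 8 appears only in J's list, so J = 8.
The 5 still-open variables together cover exactly {6, 12, 14, 18, 20} — 5 values for 5 variables — and 20 appears only in D's list, so D = 20.

20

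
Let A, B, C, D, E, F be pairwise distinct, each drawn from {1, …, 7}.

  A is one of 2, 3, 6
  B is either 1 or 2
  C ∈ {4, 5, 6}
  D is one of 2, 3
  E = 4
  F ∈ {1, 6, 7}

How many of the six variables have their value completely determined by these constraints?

1

E's domain is down to {4}, so E = 4. Eliminate 4 elsewhere: C.
Determined: E=4. The other variables each still have more than one consistent value. That makes 1.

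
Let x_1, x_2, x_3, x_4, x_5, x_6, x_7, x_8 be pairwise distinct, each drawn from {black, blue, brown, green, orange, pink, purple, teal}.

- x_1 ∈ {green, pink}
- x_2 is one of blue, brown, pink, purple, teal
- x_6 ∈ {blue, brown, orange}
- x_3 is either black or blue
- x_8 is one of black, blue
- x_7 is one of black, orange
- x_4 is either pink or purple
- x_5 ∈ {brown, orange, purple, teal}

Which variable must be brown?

x_6

Among the 8 variables, green fits only x_1 (and all 8 values in {black, blue, brown, green, orange, pink, purple, teal} must be used), so x_1 = green.
x_3 and x_8 share exactly the 2 values {black, blue}; by pigeonhole those values go to them, so strike black, blue from x_2, x_6, x_7.
x_7 has just one choice, so x_7 = orange. Remove orange from x_5, x_6.
So brown goes to x_6.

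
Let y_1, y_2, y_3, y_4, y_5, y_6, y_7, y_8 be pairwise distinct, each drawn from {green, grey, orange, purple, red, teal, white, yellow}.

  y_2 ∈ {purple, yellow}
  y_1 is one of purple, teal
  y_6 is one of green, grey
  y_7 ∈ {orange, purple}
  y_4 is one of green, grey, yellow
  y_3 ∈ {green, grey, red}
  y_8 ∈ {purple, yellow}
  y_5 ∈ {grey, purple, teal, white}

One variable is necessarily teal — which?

The 8 variables together cover exactly {green, grey, orange, purple, red, teal, white, yellow} — 8 values for 8 variables — and orange appears only in y_7's list, so y_7 = orange.
The 7 still-open variables draw from only 7 values {green, grey, purple, red, teal, white, yellow}, so each is used; only y_3 can be red, hence y_3 = red.
The 6 still-open variables together cover exactly {green, grey, purple, teal, white, yellow} — 6 values for 6 variables — and white appears only in y_5's list, so y_5 = white.
The 5 still-open variables draw from only 5 values {green, grey, purple, teal, yellow}, so each is used; only y_1 can be teal, hence y_1 = teal.

y_1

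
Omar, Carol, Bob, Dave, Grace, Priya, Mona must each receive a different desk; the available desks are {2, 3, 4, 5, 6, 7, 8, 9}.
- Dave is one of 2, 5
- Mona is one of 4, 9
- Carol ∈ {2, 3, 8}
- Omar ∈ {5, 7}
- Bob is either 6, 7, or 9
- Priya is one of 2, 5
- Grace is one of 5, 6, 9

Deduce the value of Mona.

4

Dave and Priya share exactly the 2 values {2, 5}; by pigeonhole those values go to them, so strike 2, 5 from Omar, Carol, Grace.
Omar must be 7 (only option left). Strike 7 from Bob.
Bob and Grace share exactly the 2 values {6, 9}; by pigeonhole those values go to them, so strike 6, 9 from Mona.
So Mona = 4.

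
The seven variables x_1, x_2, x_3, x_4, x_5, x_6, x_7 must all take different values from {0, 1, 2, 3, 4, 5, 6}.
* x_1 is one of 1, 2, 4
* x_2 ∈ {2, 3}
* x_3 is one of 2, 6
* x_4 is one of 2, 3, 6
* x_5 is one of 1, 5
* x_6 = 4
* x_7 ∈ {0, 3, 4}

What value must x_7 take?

0

x_6's domain is down to {4}, so x_6 = 4. Eliminate 4 elsewhere: x_1, x_7.
Among the 6 still-open variables, 0 fits only x_7 (and all 6 values in {0, 1, 2, 3, 5, 6} must be used), so x_7 = 0.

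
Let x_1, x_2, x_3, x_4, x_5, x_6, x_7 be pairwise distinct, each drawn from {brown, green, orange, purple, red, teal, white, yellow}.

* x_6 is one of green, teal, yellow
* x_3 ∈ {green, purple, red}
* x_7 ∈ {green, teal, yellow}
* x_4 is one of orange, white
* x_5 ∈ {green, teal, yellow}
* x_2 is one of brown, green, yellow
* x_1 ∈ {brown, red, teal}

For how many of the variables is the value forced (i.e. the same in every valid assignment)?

The 3 variables x_5, x_6, x_7 are confined to {green, teal, yellow}, which locks those values in; drop them from x_1, x_2, x_3.
x_2 must be brown (only option left). Strike brown from x_1.
x_1 must be red (only option left). Strike red from x_3.
x_3 has just one choice, so x_3 = purple.
Determined: x_1=red, x_2=brown, x_3=purple. The other variables each still have more than one consistent value. That makes 3.

3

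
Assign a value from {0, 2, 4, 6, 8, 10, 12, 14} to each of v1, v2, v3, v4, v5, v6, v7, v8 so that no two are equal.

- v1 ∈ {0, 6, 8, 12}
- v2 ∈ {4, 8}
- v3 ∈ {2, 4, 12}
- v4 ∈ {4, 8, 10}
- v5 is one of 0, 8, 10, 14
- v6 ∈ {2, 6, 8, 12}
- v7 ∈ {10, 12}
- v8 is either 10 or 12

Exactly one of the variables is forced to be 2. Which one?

v3

The 8 variables together cover exactly {0, 2, 4, 6, 8, 10, 12, 14} — 8 values for 8 variables — and 14 appears only in v5's list, so v5 = 14.
Among the 7 still-open variables, 0 fits only v1 (and all 7 values in {0, 2, 4, 6, 8, 10, 12} must be used), so v1 = 0.
The 6 still-open variables together cover exactly {2, 4, 6, 8, 10, 12} — 6 values for 6 variables — and 6 appears only in v6's list, so v6 = 6.
The 5 still-open variables draw from only 5 values {2, 4, 8, 10, 12}, so each is used; only v3 can be 2, hence v3 = 2.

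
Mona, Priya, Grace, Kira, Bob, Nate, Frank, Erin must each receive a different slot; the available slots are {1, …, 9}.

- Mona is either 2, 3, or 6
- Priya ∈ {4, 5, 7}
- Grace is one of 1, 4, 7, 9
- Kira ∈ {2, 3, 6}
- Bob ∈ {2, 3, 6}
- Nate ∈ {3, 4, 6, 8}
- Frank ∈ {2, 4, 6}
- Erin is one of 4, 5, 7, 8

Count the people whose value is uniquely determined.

2

Mona, Kira, Bob share exactly the 3 values {2, 3, 6}; by pigeonhole those values go to them, so strike 2, 3, 6 from Nate, Frank.
Frank has just one choice, so Frank = 4. Strike 4 from Priya, Grace, Nate, Erin.
Nate must be 8 (only option left). Strike 8 from Erin.
Priya and Erin share exactly the 2 values {5, 7}; by pigeonhole those values go to them, so strike 5, 7 from Grace.
Determined: Nate=8, Frank=4. The other people each still have more than one consistent value. That makes 2.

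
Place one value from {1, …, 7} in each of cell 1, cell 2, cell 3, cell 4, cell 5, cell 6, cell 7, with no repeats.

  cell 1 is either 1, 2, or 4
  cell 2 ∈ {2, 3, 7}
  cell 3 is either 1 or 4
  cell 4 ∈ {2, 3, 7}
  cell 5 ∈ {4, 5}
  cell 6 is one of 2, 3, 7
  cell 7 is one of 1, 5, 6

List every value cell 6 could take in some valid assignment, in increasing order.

The 7 variables draw from only 7 values {1, 2, 3, 4, 5, 6, 7}, so each is used; only cell 7 can be 6, hence cell 7 = 6.
The 6 still-open variables together cover exactly {1, 2, 3, 4, 5, 7} — 6 values for 6 variables — and 5 appears only in cell 5's list, so cell 5 = 5.
cell 2, cell 4, cell 6 share exactly the 3 values {2, 3, 7}; by pigeonhole those values go to them, so strike 2, 3, 7 from cell 1.
No further eliminations apply; cell 6 can still be any of 2, 3, 7.

2, 3, 7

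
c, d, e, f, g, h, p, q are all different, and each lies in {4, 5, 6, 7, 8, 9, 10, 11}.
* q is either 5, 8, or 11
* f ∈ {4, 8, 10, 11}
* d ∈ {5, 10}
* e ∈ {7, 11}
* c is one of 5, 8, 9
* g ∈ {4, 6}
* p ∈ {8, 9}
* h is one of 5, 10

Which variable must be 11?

q

Among the 8 variables, 6 fits only g (and all 8 values in {4, 5, 6, 7, 8, 9, 10, 11} must be used), so g = 6.
The 7 still-open variables together cover exactly {4, 5, 7, 8, 9, 10, 11} — 7 values for 7 variables — and 4 appears only in f's list, so f = 4.
The 6 still-open variables draw from only 6 values {5, 7, 8, 9, 10, 11}, so each is used; only e can be 7, hence e = 7.
The 5 still-open variables draw from only 5 values {5, 8, 9, 10, 11}, so each is used; only q can be 11, hence q = 11.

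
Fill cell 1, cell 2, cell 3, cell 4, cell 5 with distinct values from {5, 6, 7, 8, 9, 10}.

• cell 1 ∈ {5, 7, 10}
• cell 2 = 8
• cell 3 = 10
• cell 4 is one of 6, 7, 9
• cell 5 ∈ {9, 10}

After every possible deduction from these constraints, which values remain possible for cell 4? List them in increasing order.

cell 2's domain is down to {8}, so cell 2 = 8.
cell 3's domain is down to {10}, so cell 3 = 10. Strike 10 from cell 1, cell 5.
cell 5's domain is down to {9}, so cell 5 = 9. So cell 4 can't be 9.
No further eliminations apply; cell 4 can still be any of 6, 7.

6, 7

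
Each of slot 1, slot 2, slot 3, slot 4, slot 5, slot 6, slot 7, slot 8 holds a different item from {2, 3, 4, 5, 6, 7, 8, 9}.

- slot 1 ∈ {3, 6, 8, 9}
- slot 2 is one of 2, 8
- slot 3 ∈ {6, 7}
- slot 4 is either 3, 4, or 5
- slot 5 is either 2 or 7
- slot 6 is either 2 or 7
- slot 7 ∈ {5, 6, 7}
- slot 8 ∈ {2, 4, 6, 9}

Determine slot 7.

5

slot 5 and slot 6 between them cover only {2, 7} — a naked pair. Remove those values from slot 2, slot 3, slot 7, slot 8.
That leaves slot 2 = 8. Eliminate 8 elsewhere: slot 1.
That leaves slot 3 = 6. So slot 1, slot 7, slot 8 can't be 6.
So slot 7 = 5.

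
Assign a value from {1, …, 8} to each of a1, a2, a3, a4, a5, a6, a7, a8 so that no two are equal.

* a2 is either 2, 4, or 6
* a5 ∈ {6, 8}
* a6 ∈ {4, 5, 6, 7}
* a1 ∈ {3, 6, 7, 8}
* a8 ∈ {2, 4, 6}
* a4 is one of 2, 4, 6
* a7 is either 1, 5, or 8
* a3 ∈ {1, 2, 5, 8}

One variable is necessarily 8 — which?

a5

The 8 variables draw from only 8 values {1, 2, 3, 4, 5, 6, 7, 8}, so each is used; only a1 can be 3, hence a1 = 3.
The 7 still-open variables together cover exactly {1, 2, 4, 5, 6, 7, 8} — 7 values for 7 variables — and 7 appears only in a6's list, so a6 = 7.
The 3 variables a2, a4, a8 are confined to {2, 4, 6}, which locks those values in; drop them from a3, a5.
So 8 goes to a5.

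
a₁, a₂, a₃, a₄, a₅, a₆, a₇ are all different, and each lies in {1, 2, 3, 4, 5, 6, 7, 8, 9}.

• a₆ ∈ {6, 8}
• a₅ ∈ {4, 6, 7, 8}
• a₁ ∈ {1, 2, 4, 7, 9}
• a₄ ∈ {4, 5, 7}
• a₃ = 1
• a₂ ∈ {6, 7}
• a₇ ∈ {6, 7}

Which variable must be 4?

a₅

a₃ must be 1 (only option left). Strike 1 from a₁.
a₂ and a₇ between them cover only {6, 7} — a naked pair. Remove those values from a₁, a₄, a₅, a₆.
a₆'s domain is down to {8}, so a₆ = 8. So a₅ can't be 8.
So 4 goes to a₅.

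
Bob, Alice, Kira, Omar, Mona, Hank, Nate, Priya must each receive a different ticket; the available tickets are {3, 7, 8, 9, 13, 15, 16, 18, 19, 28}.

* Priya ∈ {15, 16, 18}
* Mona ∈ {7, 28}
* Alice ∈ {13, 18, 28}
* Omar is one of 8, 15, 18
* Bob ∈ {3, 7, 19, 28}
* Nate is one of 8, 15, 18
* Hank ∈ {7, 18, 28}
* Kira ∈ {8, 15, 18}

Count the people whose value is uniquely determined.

Kira, Omar, Nate share exactly the 3 values {8, 15, 18}; by pigeonhole those values go to them, so strike 8, 15, 18 from Alice, Hank, Priya.
Priya has just one choice, so Priya = 16.
Mona and Hank between them cover only {7, 28} — a naked pair. Remove those values from Bob, Alice.
Alice has just one choice, so Alice = 13.
Determined: Alice=13, Priya=16. The other people each still have more than one consistent value. That makes 2.

2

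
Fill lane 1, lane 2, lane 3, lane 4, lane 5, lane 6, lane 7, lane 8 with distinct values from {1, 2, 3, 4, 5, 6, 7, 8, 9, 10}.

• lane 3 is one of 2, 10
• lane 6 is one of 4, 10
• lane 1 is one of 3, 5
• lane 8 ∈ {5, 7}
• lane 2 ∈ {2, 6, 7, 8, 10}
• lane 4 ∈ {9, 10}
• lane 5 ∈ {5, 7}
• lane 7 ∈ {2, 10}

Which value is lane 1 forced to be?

3

lane 3 and lane 7 between them cover only {2, 10} — a naked pair. Remove those values from lane 2, lane 4, lane 6.
lane 4 has just one choice, so lane 4 = 9.
lane 6 has just one choice, so lane 6 = 4.
lane 5 and lane 8 share exactly the 2 values {5, 7}; by pigeonhole those values go to them, so strike 5, 7 from lane 1, lane 2.
So lane 1 = 3.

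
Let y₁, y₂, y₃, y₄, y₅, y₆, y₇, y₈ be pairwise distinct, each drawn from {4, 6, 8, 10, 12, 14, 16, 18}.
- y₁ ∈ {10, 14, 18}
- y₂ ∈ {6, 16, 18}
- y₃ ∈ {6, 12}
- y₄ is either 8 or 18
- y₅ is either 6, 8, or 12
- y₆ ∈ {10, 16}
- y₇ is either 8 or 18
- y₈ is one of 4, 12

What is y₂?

Among the 8 variables, 4 fits only y₈ (and all 8 values in {4, 6, 8, 10, 12, 14, 16, 18} must be used), so y₈ = 4.
Among the 7 still-open variables, 14 fits only y₁ (and all 7 values in {6, 8, 10, 12, 14, 16, 18} must be used), so y₁ = 14.
Among the 6 still-open variables, 10 fits only y₆ (and all 6 values in {6, 8, 10, 12, 16, 18} must be used), so y₆ = 10.
Among the 5 still-open variables, 16 fits only y₂ (and all 5 values in {6, 8, 12, 16, 18} must be used), so y₂ = 16.

16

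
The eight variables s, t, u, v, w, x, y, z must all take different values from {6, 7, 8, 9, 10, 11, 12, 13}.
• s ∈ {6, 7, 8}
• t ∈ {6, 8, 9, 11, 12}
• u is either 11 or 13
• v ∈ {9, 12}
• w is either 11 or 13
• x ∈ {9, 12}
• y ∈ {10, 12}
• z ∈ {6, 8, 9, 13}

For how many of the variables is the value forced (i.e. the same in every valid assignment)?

The 8 variables together cover exactly {6, 7, 8, 9, 10, 11, 12, 13} — 8 values for 8 variables — and 7 appears only in s's list, so s = 7.
The 7 still-open variables draw from only 7 values {6, 8, 9, 10, 11, 12, 13}, so each is used; only y can be 10, hence y = 10.
u and w between them cover only {11, 13} — a naked pair. Remove those values from t, z.
v and x between them cover only {9, 12} — a naked pair. Remove those values from t, z.
Determined: s=7, y=10. The other variables each still have more than one consistent value. That makes 2.

2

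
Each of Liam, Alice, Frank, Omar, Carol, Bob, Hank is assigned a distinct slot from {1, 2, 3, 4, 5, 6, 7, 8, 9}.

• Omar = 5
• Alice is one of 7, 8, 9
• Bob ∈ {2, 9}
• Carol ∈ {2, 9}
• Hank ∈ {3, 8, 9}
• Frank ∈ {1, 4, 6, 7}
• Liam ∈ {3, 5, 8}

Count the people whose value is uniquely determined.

Omar has just one choice, so Omar = 5. Eliminate 5 elsewhere: Liam.
Carol and Bob between them cover only {2, 9} — a naked pair. Remove those values from Alice, Hank.
Liam and Hank share exactly the 2 values {3, 8}; by pigeonhole those values go to them, so strike 3, 8 from Alice.
Alice must be 7 (only option left). So Frank can't be 7.
Determined: Alice=7, Omar=5. The other people each still have more than one consistent value. That makes 2.

2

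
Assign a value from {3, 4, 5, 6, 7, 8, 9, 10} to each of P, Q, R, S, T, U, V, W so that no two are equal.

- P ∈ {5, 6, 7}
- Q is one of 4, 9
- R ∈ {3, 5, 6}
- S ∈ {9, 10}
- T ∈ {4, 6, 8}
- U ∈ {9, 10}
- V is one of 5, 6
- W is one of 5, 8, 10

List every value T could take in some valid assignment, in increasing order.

6, 8

The 8 variables together cover exactly {3, 4, 5, 6, 7, 8, 9, 10} — 8 values for 8 variables — and 3 appears only in R's list, so R = 3.
Among the 7 still-open variables, 7 fits only P (and all 7 values in {4, 5, 6, 7, 8, 9, 10} must be used), so P = 7.
S and U share exactly the 2 values {9, 10}; by pigeonhole those values go to them, so strike 9, 10 from Q, W.
That leaves Q = 4. Eliminate 4 elsewhere: T.
No further eliminations apply; T can still be any of 6, 8.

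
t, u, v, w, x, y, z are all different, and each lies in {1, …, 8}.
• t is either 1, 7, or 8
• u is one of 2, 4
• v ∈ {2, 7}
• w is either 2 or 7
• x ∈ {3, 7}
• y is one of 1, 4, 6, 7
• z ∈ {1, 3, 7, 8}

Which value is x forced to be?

The 7 variables together cover exactly {1, 2, 3, 4, 6, 7, 8} — 7 values for 7 variables — and 6 appears only in y's list, so y = 6.
The 6 still-open variables draw from only 6 values {1, 2, 3, 4, 7, 8}, so each is used; only u can be 4, hence u = 4.
v and w between them cover only {2, 7} — a naked pair. Remove those values from t, x, z.
So x = 3.

3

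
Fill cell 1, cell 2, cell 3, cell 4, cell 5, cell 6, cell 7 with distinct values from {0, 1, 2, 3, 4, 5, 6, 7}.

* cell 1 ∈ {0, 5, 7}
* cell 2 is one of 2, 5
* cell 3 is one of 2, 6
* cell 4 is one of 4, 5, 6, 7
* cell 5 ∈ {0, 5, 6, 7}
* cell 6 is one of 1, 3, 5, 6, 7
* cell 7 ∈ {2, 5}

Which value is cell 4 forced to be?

4

The 2 variables cell 2 and cell 7 are confined to {2, 5}, which locks those values in; drop them from cell 1, cell 3, cell 4, cell 5, cell 6.
cell 3 has just one choice, so cell 3 = 6. Remove 6 from cell 4, cell 5, cell 6.
The 2 variables cell 1 and cell 5 are confined to {0, 7}, which locks those values in; drop them from cell 4, cell 6.
So cell 4 = 4.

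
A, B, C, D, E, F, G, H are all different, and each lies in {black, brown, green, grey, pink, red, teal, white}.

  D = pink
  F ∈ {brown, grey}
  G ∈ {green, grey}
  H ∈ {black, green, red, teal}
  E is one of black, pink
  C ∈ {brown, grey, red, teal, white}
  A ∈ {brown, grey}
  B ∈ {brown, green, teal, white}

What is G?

green

D must be pink (only option left). Strike pink from E.
E has just one choice, so E = black. Strike black from H.
A and F share exactly the 2 values {brown, grey}; by pigeonhole those values go to them, so strike brown, grey from B, C, G.
So G = green.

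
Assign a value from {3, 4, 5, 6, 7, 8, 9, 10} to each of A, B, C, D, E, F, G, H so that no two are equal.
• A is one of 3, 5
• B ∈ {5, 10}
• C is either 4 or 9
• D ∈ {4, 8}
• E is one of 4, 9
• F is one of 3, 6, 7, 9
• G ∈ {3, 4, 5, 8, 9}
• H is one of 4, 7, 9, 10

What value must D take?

The 8 variables draw from only 8 values {3, 4, 5, 6, 7, 8, 9, 10}, so each is used; only F can be 6, hence F = 6.
The 7 still-open variables draw from only 7 values {3, 4, 5, 7, 8, 9, 10}, so each is used; only H can be 7, hence H = 7.
Among the 6 still-open variables, 10 fits only B (and all 6 values in {3, 4, 5, 8, 9, 10} must be used), so B = 10.
C and E between them cover only {4, 9} — a naked pair. Remove those values from D, G.
So D = 8.

8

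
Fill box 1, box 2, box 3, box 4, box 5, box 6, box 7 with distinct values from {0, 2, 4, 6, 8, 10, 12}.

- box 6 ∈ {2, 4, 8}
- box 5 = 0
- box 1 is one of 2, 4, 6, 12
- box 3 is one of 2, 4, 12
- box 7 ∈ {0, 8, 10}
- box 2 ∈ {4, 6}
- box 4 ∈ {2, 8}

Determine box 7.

box 5's domain is down to {0}, so box 5 = 0. So box 7 can't be 0.
Among the 6 still-open variables, 10 fits only box 7 (and all 6 values in {2, 4, 6, 8, 10, 12} must be used), so box 7 = 10.

10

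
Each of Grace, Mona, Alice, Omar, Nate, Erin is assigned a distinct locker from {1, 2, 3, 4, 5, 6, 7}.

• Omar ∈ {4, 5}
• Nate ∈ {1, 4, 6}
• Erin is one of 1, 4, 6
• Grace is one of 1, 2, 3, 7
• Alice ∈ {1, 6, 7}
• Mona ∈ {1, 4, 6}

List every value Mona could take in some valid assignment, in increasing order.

1, 4, 6

Mona, Nate, Erin share exactly the 3 values {1, 4, 6}; by pigeonhole those values go to them, so strike 1, 4, 6 from Grace, Alice, Omar.
Alice's domain is down to {7}, so Alice = 7. So Grace can't be 7.
That leaves Omar = 5.
No further eliminations apply; Mona can still be any of 1, 4, 6.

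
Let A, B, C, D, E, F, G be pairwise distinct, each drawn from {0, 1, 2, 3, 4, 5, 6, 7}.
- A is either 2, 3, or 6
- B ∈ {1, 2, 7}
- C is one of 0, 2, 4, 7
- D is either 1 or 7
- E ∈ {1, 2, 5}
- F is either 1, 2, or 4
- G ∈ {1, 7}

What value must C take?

D and G between them cover only {1, 7} — a naked pair. Remove those values from B, C, E, F.
B has just one choice, so B = 2. Strike 2 from A, C, E, F.
E has just one choice, so E = 5.
F's domain is down to {4}, so F = 4. Eliminate 4 elsewhere: C.
So C = 0.

0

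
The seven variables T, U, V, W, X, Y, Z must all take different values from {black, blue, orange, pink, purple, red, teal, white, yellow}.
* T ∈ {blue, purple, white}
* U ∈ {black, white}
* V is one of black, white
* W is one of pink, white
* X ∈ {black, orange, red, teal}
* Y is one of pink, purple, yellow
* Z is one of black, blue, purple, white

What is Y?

The 2 variables U and V are confined to {black, white}, which locks those values in; drop them from T, W, X, Z.
W must be pink (only option left). So Y can't be pink.
T and Z share exactly the 2 values {blue, purple}; by pigeonhole those values go to them, so strike blue, purple from Y.
So Y = yellow.

yellow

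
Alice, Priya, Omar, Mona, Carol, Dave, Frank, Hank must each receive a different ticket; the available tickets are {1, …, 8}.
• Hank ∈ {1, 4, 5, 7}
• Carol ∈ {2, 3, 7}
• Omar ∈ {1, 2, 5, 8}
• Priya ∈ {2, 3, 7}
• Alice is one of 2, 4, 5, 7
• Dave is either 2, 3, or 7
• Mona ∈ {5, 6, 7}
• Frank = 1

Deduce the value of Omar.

8

Frank has just one choice, so Frank = 1. Remove 1 from Omar, Hank.
Among the 7 still-open variables, 6 fits only Mona (and all 7 values in {2, 3, 4, 5, 6, 7, 8} must be used), so Mona = 6.
Among the 6 still-open variables, 8 fits only Omar (and all 6 values in {2, 3, 4, 5, 7, 8} must be used), so Omar = 8.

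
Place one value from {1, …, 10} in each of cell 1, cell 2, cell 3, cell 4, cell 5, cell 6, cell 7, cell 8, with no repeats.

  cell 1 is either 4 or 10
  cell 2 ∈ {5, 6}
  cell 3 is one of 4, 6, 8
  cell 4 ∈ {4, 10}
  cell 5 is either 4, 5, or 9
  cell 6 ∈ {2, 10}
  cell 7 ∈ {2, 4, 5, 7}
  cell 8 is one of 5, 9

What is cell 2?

The 8 variables draw from only 8 values {2, 4, 5, 6, 7, 8, 9, 10}, so each is used; only cell 7 can be 7, hence cell 7 = 7.
The 7 still-open variables together cover exactly {2, 4, 5, 6, 8, 9, 10} — 7 values for 7 variables — and 2 appears only in cell 6's list, so cell 6 = 2.
The 6 still-open variables draw from only 6 values {4, 5, 6, 8, 9, 10}, so each is used; only cell 3 can be 8, hence cell 3 = 8.
The 5 still-open variables draw from only 5 values {4, 5, 6, 9, 10}, so each is used; only cell 2 can be 6, hence cell 2 = 6.

6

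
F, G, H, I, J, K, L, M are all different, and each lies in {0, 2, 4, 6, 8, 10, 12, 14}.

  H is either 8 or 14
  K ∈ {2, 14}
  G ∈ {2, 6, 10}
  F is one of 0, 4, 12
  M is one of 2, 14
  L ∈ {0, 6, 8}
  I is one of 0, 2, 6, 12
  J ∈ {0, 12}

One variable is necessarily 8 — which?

H

The 8 variables draw from only 8 values {0, 2, 4, 6, 8, 10, 12, 14}, so each is used; only F can be 4, hence F = 4.
The 7 still-open variables draw from only 7 values {0, 2, 6, 8, 10, 12, 14}, so each is used; only G can be 10, hence G = 10.
K and M share exactly the 2 values {2, 14}; by pigeonhole those values go to them, so strike 2, 14 from H, I.
So 8 goes to H.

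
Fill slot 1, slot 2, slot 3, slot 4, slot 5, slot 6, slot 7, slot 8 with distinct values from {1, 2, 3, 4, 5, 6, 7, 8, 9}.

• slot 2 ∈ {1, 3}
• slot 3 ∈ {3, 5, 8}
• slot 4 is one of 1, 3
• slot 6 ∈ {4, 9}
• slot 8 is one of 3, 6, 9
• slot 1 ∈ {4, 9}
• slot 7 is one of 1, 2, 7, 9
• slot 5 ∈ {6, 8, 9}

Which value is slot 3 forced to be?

5

slot 1 and slot 6 share exactly the 2 values {4, 9}; by pigeonhole those values go to them, so strike 4, 9 from slot 5, slot 7, slot 8.
slot 2 and slot 4 between them cover only {1, 3} — a naked pair. Remove those values from slot 3, slot 7, slot 8.
slot 8 has just one choice, so slot 8 = 6. Remove 6 from slot 5.
slot 5 must be 8 (only option left). Remove 8 from slot 3.
So slot 3 = 5.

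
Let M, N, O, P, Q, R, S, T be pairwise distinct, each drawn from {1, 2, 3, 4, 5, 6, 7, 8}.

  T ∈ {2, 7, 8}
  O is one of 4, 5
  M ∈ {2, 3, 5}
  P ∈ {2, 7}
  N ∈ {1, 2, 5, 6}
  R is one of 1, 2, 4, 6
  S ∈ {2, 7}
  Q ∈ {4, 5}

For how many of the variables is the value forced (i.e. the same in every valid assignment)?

2

Among the 8 variables, 3 fits only M (and all 8 values in {1, 2, 3, 4, 5, 6, 7, 8} must be used), so M = 3.
The 7 still-open variables draw from only 7 values {1, 2, 4, 5, 6, 7, 8}, so each is used; only T can be 8, hence T = 8.
O and Q share exactly the 2 values {4, 5}; by pigeonhole those values go to them, so strike 4, 5 from N, R.
The 2 variables P and S are confined to {2, 7}, which locks those values in; drop them from N, R.
Determined: M=3, T=8. The other variables each still have more than one consistent value. That makes 2.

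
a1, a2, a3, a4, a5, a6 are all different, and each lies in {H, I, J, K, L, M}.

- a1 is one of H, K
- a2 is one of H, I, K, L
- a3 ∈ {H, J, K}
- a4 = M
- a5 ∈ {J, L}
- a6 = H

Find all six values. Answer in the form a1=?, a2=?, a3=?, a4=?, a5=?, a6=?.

a1=K, a2=I, a3=J, a4=M, a5=L, a6=H

a4 has just one choice, so a4 = M.
a6's domain is down to {H}, so a6 = H. So a1, a2, a3 can't be H.
a1's domain is down to {K}, so a1 = K. So a2, a3 can't be K.
a3 has just one choice, so a3 = J. Remove J from a5.
a5's domain is down to {L}, so a5 = L. Eliminate L elsewhere: a2.
a2 has just one choice, so a2 = I.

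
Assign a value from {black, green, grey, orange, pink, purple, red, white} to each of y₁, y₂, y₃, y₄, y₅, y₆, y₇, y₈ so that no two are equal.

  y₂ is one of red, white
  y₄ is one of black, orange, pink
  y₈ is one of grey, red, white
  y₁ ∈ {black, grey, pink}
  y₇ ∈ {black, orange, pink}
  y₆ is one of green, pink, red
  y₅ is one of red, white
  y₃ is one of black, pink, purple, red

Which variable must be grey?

y₈

The 8 variables draw from only 8 values {black, green, grey, orange, pink, purple, red, white}, so each is used; only y₆ can be green, hence y₆ = green.
Among the 7 still-open variables, purple fits only y₃ (and all 7 values in {black, grey, orange, pink, purple, red, white} must be used), so y₃ = purple.
The 2 variables y₂ and y₅ are confined to {red, white}, which locks those values in; drop them from y₈.
So grey goes to y₈.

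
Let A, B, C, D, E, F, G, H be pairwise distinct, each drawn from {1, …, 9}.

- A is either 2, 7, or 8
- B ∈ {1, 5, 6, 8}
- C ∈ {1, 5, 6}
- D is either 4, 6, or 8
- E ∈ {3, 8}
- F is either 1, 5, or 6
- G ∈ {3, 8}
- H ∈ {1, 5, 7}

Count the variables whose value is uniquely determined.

The 8 variables together cover exactly {1, 2, 3, 4, 5, 6, 7, 8} — 8 values for 8 variables — and 2 appears only in A's list, so A = 2.
The 7 still-open variables draw from only 7 values {1, 3, 4, 5, 6, 7, 8}, so each is used; only D can be 4, hence D = 4.
The 6 still-open variables draw from only 6 values {1, 3, 5, 6, 7, 8}, so each is used; only H can be 7, hence H = 7.
E and G between them cover only {3, 8} — a naked pair. Remove those values from B.
Determined: A=2, D=4, H=7. The other variables each still have more than one consistent value. That makes 3.

3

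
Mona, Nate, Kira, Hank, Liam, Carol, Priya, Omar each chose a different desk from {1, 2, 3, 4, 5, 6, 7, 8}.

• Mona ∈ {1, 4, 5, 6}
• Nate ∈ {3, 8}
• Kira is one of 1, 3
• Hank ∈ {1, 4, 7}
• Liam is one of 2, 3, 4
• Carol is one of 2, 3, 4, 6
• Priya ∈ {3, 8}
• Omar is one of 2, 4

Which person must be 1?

Kira

Among the 8 variables, 5 fits only Mona (and all 8 values in {1, 2, 3, 4, 5, 6, 7, 8} must be used), so Mona = 5.
The 7 still-open variables together cover exactly {1, 2, 3, 4, 6, 7, 8} — 7 values for 7 variables — and 6 appears only in Carol's list, so Carol = 6.
The 6 still-open variables draw from only 6 values {1, 2, 3, 4, 7, 8}, so each is used; only Hank can be 7, hence Hank = 7.
Among the 5 still-open variables, 1 fits only Kira (and all 5 values in {1, 2, 3, 4, 8} must be used), so Kira = 1.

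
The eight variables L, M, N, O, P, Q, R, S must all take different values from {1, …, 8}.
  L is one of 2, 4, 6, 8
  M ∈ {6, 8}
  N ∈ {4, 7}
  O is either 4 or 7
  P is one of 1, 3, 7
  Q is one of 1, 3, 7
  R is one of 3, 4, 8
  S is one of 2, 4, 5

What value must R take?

8

The 8 variables together cover exactly {1, 2, 3, 4, 5, 6, 7, 8} — 8 values for 8 variables — and 5 appears only in S's list, so S = 5.
The 7 still-open variables together cover exactly {1, 2, 3, 4, 6, 7, 8} — 7 values for 7 variables — and 2 appears only in L's list, so L = 2.
Among the 6 still-open variables, 6 fits only M (and all 6 values in {1, 3, 4, 6, 7, 8} must be used), so M = 6.
The 5 still-open variables together cover exactly {1, 3, 4, 7, 8} — 5 values for 5 variables — and 8 appears only in R's list, so R = 8.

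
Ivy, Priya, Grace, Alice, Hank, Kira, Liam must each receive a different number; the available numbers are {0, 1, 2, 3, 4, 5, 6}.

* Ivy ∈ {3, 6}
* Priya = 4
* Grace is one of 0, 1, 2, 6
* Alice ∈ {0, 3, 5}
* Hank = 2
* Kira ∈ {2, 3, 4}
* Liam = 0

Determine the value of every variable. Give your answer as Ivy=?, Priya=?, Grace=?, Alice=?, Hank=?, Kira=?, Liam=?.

Ivy=6, Priya=4, Grace=1, Alice=5, Hank=2, Kira=3, Liam=0

Priya must be 4 (only option left). Remove 4 from Kira.
That leaves Hank = 2. So Grace, Kira can't be 2.
Kira's domain is down to {3}, so Kira = 3. Remove 3 from Ivy, Alice.
Liam's domain is down to {0}, so Liam = 0. Remove 0 from Grace, Alice.
That leaves Ivy = 6. Strike 6 from Grace.
Grace has just one choice, so Grace = 1.
Alice must be 5 (only option left).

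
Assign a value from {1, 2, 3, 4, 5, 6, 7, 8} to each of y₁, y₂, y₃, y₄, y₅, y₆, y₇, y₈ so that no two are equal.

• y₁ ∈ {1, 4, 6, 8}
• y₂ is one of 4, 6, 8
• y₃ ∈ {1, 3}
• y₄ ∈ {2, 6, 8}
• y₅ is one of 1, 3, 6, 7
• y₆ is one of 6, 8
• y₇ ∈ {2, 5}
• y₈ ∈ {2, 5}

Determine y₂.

The 8 variables draw from only 8 values {1, 2, 3, 4, 5, 6, 7, 8}, so each is used; only y₅ can be 7, hence y₅ = 7.
Among the 7 still-open variables, 3 fits only y₃ (and all 7 values in {1, 2, 3, 4, 5, 6, 8} must be used), so y₃ = 3.
The 6 still-open variables draw from only 6 values {1, 2, 4, 5, 6, 8}, so each is used; only y₁ can be 1, hence y₁ = 1.
The 5 still-open variables together cover exactly {2, 4, 5, 6, 8} — 5 values for 5 variables — and 4 appears only in y₂'s list, so y₂ = 4.

4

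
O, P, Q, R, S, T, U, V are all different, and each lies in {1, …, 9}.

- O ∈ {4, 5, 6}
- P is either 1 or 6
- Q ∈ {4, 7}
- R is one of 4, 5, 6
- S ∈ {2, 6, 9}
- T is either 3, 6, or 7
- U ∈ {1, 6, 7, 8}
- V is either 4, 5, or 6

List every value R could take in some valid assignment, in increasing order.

4, 5, 6

O, R, V between them cover only {4, 5, 6} — a naked triple. Remove those values from P, Q, S, T, U.
P must be 1 (only option left). So U can't be 1.
Q has just one choice, so Q = 7. So T, U can't be 7.
T's domain is down to {3}, so T = 3.
U has just one choice, so U = 8.
No further eliminations apply; R can still be any of 4, 5, 6.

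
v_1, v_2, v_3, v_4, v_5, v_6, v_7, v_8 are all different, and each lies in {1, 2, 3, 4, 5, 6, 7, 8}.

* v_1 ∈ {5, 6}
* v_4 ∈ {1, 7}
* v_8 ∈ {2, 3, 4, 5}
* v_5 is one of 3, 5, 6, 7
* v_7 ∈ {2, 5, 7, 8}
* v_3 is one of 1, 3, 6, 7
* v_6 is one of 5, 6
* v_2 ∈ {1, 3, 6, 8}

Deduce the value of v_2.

Among the 8 variables, 4 fits only v_8 (and all 8 values in {1, 2, 3, 4, 5, 6, 7, 8} must be used), so v_8 = 4.
The 7 still-open variables draw from only 7 values {1, 2, 3, 5, 6, 7, 8}, so each is used; only v_7 can be 2, hence v_7 = 2.
The 6 still-open variables together cover exactly {1, 3, 5, 6, 7, 8} — 6 values for 6 variables — and 8 appears only in v_2's list, so v_2 = 8.

8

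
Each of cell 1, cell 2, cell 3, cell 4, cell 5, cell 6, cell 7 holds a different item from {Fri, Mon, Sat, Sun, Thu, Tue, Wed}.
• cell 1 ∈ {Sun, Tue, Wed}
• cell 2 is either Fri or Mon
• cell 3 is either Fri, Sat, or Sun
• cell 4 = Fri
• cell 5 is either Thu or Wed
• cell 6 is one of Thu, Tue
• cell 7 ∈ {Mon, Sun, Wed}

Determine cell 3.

Sat

cell 4 must be Fri (only option left). Eliminate Fri elsewhere: cell 2, cell 3.
cell 2 must be Mon (only option left). So cell 7 can't be Mon.
The 5 still-open variables draw from only 5 values {Sat, Sun, Thu, Tue, Wed}, so each is used; only cell 3 can be Sat, hence cell 3 = Sat.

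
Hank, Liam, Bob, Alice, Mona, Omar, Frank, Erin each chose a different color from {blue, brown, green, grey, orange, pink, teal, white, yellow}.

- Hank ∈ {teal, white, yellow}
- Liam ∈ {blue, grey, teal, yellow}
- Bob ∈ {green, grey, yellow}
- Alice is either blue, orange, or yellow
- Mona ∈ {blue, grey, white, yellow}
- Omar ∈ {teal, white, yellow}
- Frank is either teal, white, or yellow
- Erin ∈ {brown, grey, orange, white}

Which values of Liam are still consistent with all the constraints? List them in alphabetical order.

blue, grey

Among the 8 variables, brown fits only Erin (and all 8 values in {blue, brown, green, grey, orange, teal, white, yellow} must be used), so Erin = brown.
Among the 7 still-open variables, green fits only Bob (and all 7 values in {blue, green, grey, orange, teal, white, yellow} must be used), so Bob = green.
The 6 still-open variables draw from only 6 values {blue, grey, orange, teal, white, yellow}, so each is used; only Alice can be orange, hence Alice = orange.
The 3 variables Hank, Omar, Frank are confined to {teal, white, yellow}, which locks those values in; drop them from Liam, Mona.
No further eliminations apply; Liam can still be any of blue, grey.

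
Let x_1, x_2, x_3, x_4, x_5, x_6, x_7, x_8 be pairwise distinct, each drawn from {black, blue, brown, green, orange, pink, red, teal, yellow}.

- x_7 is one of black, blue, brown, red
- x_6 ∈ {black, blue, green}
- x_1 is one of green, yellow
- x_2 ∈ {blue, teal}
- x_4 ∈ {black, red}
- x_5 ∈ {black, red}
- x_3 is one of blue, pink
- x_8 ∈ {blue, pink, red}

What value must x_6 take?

The 8 variables draw from only 8 values {black, blue, brown, green, pink, red, teal, yellow}, so each is used; only x_7 can be brown, hence x_7 = brown.
The 7 still-open variables together cover exactly {black, blue, green, pink, red, teal, yellow} — 7 values for 7 variables — and teal appears only in x_2's list, so x_2 = teal.
Among the 6 still-open variables, yellow fits only x_1 (and all 6 values in {black, blue, green, pink, red, yellow} must be used), so x_1 = yellow.
The 5 still-open variables draw from only 5 values {black, blue, green, pink, red}, so each is used; only x_6 can be green, hence x_6 = green.

green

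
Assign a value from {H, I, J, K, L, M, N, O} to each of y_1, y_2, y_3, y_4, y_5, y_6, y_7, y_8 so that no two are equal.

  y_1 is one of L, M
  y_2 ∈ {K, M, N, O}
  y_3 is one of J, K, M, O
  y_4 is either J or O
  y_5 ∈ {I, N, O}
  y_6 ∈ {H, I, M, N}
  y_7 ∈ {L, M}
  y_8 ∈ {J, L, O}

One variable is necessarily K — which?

Among the 8 variables, H fits only y_6 (and all 8 values in {H, I, J, K, L, M, N, O} must be used), so y_6 = H.
Among the 7 still-open variables, I fits only y_5 (and all 7 values in {I, J, K, L, M, N, O} must be used), so y_5 = I.
Among the 6 still-open variables, N fits only y_2 (and all 6 values in {J, K, L, M, N, O} must be used), so y_2 = N.
Among the 5 still-open variables, K fits only y_3 (and all 5 values in {J, K, L, M, O} must be used), so y_3 = K.

y_3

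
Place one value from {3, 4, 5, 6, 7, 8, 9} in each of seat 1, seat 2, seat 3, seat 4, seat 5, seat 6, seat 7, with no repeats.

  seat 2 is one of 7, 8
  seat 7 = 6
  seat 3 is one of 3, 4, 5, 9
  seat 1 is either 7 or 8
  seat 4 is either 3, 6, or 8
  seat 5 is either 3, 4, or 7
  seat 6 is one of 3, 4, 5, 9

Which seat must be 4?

seat 7 must be 6 (only option left). Eliminate 6 elsewhere: seat 4.
seat 1 and seat 2 between them cover only {7, 8} — a naked pair. Remove those values from seat 4, seat 5.
That leaves seat 4 = 3. Remove 3 from seat 3, seat 5, seat 6.
So 4 goes to seat 5.

seat 5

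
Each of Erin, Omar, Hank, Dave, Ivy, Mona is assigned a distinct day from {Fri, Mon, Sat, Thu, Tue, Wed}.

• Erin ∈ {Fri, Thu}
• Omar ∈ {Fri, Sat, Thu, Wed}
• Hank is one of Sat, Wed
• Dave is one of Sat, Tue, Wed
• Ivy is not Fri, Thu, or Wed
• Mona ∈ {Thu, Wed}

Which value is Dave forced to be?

Tue

The 6 variables together cover exactly {Fri, Mon, Sat, Thu, Tue, Wed} — 6 values for 6 variables — and Mon appears only in Ivy's list, so Ivy = Mon.
The 5 still-open variables draw from only 5 values {Fri, Sat, Thu, Tue, Wed}, so each is used; only Dave can be Tue, hence Dave = Tue.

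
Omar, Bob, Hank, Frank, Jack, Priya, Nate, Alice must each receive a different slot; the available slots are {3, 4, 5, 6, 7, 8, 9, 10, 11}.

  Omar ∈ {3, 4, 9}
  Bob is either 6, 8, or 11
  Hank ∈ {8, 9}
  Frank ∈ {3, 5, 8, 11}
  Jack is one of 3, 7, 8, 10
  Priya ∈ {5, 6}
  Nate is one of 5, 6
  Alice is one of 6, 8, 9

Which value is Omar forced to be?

4

Priya and Nate share exactly the 2 values {5, 6}; by pigeonhole those values go to them, so strike 5, 6 from Bob, Frank, Alice.
Hank and Alice share exactly the 2 values {8, 9}; by pigeonhole those values go to them, so strike 8, 9 from Omar, Bob, Frank, Jack.
Bob's domain is down to {11}, so Bob = 11. Strike 11 from Frank.
Frank has just one choice, so Frank = 3. Remove 3 from Omar, Jack.
So Omar = 4.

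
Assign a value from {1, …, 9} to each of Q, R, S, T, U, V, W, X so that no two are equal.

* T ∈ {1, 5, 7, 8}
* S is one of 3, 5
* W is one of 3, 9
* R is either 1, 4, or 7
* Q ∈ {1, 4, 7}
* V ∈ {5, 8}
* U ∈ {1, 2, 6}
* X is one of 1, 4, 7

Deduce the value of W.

9

Q, R, X between them cover only {1, 4, 7} — a naked triple. Remove those values from T, U.
T and V between them cover only {5, 8} — a naked pair. Remove those values from S.
S has just one choice, so S = 3. Strike 3 from W.
So W = 9.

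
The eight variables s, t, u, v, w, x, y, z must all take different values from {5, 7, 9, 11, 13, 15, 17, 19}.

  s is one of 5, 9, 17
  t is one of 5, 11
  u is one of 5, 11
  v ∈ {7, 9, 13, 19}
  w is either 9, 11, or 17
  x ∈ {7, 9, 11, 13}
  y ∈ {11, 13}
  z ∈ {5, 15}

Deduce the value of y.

13

Among the 8 variables, 15 fits only z (and all 8 values in {5, 7, 9, 11, 13, 15, 17, 19} must be used), so z = 15.
The 7 still-open variables together cover exactly {5, 7, 9, 11, 13, 17, 19} — 7 values for 7 variables — and 19 appears only in v's list, so v = 19.
Among the 6 still-open variables, 7 fits only x (and all 6 values in {5, 7, 9, 11, 13, 17} must be used), so x = 7.
Among the 5 still-open variables, 13 fits only y (and all 5 values in {5, 9, 11, 13, 17} must be used), so y = 13.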